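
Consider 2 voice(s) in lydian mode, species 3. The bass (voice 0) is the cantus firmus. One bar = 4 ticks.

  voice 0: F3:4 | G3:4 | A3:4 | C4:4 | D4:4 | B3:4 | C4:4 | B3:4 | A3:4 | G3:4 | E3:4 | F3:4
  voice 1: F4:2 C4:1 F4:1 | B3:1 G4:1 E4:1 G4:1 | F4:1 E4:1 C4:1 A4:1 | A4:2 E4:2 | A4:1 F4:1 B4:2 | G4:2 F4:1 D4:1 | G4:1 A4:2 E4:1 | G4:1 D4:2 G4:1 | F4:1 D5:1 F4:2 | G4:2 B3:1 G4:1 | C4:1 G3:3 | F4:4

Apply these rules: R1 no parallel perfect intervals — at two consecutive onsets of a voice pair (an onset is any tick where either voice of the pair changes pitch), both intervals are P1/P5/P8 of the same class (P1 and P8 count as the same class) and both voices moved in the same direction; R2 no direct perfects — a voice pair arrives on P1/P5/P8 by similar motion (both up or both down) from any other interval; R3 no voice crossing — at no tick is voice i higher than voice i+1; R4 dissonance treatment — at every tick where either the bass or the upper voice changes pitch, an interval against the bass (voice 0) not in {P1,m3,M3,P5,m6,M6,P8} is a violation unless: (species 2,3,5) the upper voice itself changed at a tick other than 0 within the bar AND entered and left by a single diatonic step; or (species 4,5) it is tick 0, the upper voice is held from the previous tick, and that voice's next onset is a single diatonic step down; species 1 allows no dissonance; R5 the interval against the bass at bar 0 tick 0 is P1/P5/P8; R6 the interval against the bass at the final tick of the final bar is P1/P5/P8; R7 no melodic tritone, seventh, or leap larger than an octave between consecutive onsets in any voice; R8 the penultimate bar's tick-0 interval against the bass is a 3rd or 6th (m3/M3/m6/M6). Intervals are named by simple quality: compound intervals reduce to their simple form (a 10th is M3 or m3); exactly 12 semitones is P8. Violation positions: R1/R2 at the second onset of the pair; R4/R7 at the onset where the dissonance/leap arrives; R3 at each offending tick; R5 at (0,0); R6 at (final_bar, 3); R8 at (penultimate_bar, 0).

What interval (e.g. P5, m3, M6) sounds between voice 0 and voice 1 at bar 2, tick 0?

voice 0=A3 voice 1=F4 -> m6

m6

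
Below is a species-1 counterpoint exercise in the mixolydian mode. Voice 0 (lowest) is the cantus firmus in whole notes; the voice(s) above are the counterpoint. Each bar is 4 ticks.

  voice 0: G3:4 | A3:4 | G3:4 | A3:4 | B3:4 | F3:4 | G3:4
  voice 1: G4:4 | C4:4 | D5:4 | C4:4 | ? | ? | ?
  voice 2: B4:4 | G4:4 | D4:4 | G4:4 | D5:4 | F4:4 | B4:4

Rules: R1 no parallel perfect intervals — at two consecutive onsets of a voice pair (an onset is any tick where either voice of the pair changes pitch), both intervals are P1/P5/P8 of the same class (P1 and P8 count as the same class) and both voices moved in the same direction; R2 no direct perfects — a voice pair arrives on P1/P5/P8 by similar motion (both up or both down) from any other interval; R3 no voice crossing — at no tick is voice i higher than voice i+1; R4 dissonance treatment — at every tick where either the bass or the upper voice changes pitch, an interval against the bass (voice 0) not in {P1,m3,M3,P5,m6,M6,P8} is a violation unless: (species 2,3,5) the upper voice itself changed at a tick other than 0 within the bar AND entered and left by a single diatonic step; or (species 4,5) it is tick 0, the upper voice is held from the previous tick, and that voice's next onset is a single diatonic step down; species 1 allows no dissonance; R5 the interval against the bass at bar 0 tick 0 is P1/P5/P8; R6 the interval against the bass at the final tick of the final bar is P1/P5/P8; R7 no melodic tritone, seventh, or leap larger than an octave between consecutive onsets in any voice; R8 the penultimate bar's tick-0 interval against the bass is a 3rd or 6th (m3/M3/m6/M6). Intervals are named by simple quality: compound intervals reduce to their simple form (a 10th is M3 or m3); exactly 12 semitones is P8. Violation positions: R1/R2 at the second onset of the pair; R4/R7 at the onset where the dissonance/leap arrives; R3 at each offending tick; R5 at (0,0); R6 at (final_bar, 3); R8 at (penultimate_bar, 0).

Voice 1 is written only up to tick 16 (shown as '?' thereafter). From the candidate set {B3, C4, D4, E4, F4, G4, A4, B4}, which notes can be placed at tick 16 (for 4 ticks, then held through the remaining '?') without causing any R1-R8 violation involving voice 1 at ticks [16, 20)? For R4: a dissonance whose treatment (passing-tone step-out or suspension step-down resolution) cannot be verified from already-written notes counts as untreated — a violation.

{B3}

B3: legal
C4: violates R4
D4: violates R2
E4: violates R4
F4: violates R4
G4: violates R1
A4: violates R4
B4: violates R2,R7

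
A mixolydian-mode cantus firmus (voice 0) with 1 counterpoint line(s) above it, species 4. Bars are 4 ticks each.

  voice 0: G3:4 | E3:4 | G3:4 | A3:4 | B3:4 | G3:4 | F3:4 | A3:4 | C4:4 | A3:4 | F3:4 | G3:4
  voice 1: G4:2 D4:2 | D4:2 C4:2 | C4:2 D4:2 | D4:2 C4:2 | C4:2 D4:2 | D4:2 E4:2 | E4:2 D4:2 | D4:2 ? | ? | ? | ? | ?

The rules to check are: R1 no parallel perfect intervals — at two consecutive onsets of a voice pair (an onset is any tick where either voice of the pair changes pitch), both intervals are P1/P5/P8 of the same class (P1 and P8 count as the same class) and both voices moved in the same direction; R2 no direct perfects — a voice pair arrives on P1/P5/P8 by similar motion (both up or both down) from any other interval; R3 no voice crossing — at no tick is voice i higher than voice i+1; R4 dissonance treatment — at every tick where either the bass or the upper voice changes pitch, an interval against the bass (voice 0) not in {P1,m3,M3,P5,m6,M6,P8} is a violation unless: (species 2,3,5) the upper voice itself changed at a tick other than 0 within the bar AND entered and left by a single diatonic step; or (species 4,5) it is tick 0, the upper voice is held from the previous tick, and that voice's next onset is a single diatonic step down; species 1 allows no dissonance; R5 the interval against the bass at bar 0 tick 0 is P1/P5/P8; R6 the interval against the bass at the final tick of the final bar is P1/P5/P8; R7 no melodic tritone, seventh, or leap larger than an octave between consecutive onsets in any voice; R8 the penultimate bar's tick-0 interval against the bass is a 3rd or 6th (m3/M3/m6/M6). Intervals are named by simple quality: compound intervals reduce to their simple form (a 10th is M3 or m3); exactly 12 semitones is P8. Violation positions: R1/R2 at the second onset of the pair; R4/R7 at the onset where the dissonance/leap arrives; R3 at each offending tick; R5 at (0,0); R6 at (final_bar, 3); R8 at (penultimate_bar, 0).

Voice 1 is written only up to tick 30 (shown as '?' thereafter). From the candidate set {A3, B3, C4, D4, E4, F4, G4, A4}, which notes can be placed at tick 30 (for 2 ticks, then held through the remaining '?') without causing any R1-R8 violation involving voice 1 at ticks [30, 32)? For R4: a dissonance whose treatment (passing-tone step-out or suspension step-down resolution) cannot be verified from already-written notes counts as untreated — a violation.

A3: legal
B3: violates R4
C4: legal
D4: legal
E4: legal
F4: legal
G4: violates R4
A4: legal

{A3, A4, C4, D4, E4, F4}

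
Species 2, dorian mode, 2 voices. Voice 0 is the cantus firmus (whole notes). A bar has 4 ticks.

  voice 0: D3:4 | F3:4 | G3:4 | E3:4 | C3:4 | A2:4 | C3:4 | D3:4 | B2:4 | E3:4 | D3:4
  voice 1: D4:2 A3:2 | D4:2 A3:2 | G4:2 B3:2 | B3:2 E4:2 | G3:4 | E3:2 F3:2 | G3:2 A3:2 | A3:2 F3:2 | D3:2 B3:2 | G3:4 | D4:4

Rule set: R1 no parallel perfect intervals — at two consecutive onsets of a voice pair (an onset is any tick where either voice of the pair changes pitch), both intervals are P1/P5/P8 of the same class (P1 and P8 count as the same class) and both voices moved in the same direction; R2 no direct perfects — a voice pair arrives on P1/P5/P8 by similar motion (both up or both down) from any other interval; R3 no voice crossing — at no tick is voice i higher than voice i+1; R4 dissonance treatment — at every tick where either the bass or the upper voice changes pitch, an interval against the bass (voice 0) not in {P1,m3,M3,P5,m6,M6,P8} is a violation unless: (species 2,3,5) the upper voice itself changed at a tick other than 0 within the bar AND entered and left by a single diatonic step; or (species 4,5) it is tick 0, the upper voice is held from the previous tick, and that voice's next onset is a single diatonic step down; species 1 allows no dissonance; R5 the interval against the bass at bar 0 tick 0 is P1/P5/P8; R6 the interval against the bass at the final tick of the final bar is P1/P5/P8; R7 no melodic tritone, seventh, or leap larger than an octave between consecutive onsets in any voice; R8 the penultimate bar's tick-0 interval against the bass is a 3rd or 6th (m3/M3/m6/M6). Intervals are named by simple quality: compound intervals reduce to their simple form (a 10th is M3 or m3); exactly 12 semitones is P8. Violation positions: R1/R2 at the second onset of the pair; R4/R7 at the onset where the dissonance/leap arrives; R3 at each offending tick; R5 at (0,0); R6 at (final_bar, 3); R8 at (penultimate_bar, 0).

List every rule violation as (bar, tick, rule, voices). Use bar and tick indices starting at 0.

(2, 0, R2, (0, 1))
(2, 0, R7, (1,))
(4, 0, R2, (0, 1))
(5, 0, R1, (0, 1))
(6, 0, R2, (0, 1))

bar 0: v0=D3 v1=D4 downbeat P8
bar 1: v0=F3 v1=D4 downbeat M6
bar 2: v0=G3 v1=G4 downbeat P8
bar 3: v0=E3 v1=B3 downbeat P5
bar 4: v0=C3 v1=G3 downbeat P5
bar 5: v0=A2 v1=E3 downbeat P5
bar 6: v0=C3 v1=G3 downbeat P5
bar 7: v0=D3 v1=A3 downbeat P5
bar 8: v0=B2 v1=D3 downbeat m3
bar 9: v0=E3 v1=G3 downbeat m3
bar 10: v0=D3 v1=D4 downbeat P8
  -> R2 @ bar 2 tick 0 v(0, 1): F3/A3 M3 -> G3/G4 P8 similar
  -> R7 @ bar 2 tick 0 v(1,): A3->G4 leap 10st
  -> R2 @ bar 4 tick 0 v(0, 1): E3/E4 P8 -> C3/G3 P5 similar
  -> R1 @ bar 5 tick 0 v(0, 1): C3/G3 P5 -> A2/E3 P5 similar
  -> R2 @ bar 6 tick 0 v(0, 1): A2/F3 m6 -> C3/G3 P5 similar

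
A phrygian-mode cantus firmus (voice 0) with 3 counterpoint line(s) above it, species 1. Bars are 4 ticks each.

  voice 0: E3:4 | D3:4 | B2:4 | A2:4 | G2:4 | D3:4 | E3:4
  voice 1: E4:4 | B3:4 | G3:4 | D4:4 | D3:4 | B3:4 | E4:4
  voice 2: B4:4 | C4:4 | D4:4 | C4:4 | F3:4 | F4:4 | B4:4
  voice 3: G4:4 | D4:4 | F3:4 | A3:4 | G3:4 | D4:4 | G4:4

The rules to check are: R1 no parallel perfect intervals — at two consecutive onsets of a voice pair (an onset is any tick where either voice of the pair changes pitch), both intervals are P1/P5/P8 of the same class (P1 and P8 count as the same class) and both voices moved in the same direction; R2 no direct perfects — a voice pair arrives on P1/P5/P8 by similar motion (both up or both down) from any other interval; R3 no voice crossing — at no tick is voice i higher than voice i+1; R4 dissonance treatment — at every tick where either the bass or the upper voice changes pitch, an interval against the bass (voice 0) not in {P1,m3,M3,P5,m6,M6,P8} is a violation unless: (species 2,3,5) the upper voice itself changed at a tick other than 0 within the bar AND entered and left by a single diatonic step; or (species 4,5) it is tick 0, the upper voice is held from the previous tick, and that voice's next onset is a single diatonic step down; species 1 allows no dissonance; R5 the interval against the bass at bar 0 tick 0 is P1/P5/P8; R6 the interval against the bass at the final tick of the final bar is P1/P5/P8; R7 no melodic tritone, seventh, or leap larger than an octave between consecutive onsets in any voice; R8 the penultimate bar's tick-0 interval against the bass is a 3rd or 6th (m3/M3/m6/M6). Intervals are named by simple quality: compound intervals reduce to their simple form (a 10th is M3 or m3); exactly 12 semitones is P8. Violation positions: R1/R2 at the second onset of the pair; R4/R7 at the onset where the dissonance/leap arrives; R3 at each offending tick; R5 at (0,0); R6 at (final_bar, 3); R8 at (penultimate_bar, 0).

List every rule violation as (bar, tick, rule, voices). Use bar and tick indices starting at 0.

(0, 0, R3, (2, 3))
(0, 0, R5, (0, 3))
(0, 1, R3, (2, 3))
(0, 2, R3, (2, 3))
(0, 3, R3, (2, 3))
(1, 0, R2, (0, 3))
(1, 0, R4, (0, 2))
(1, 0, R7, (2,))
(2, 0, R3, (2, 3))
(2, 0, R4, (0, 3))
(2, 1, R3, (2, 3))
(2, 2, R3, (2, 3))
(2, 3, R3, (2, 3))
(3, 0, R3, (1, 2))
(3, 0, R3, (2, 3))
(3, 0, R4, (0, 1))
(3, 1, R3, (1, 2))
(3, 1, R3, (2, 3))
(3, 2, R3, (1, 2))
(3, 2, R3, (2, 3))
(3, 3, R3, (1, 2))
(3, 3, R3, (2, 3))
(4, 0, R1, (0, 3))
(4, 0, R2, (0, 1))
(4, 0, R4, (0, 2))
(5, 0, R1, (0, 3))
(5, 0, R3, (2, 3))
(5, 0, R8, (0, 3))
(5, 1, R3, (2, 3))
(5, 2, R3, (2, 3))
(5, 3, R3, (2, 3))
(6, 0, R2, (0, 1))
(6, 0, R2, (0, 2))
(6, 0, R2, (1, 2))
(6, 0, R3, (2, 3))
(6, 0, R7, (2,))
(6, 1, R3, (2, 3))
(6, 2, R3, (2, 3))
(6, 3, R3, (2, 3))
(6, 3, R6, (0, 3))

bar 0: v0=E3 v1=E4 v2=B4 v3=G4 downbeat m3
bar 1: v0=D3 v1=B3 v2=C4 v3=D4 downbeat P8
bar 2: v0=B2 v1=G3 v2=D4 v3=F3 downbeat TT
bar 3: v0=A2 v1=D4 v2=C4 v3=A3 downbeat P8
bar 4: v0=G2 v1=D3 v2=F3 v3=G3 downbeat P8
bar 5: v0=D3 v1=B3 v2=F4 v3=D4 downbeat P8
bar 6: v0=E3 v1=E4 v2=B4 v3=G4 downbeat m3
  -> R3 @ bar 0 tick 0 v(2, 3): B4 above G4
  -> R5 @ bar 0 tick 0 v(0, 3): opens on m3
  -> R3 @ bar 0 tick 1 v(2, 3): B4 above G4
  -> R3 @ bar 0 tick 2 v(2, 3): B4 above G4
  -> R3 @ bar 0 tick 3 v(2, 3): B4 above G4
  -> R2 @ bar 1 tick 0 v(0, 3): E3/G4 m3 -> D3/D4 P8 similar
  -> R4 @ bar 1 tick 0 v(0, 2): D3/C4 m7 untreated
  -> R7 @ bar 1 tick 0 v(2,): B4->C4 leap 11st
  -> R3 @ bar 2 tick 0 v(2, 3): D4 above F3
  -> R4 @ bar 2 tick 0 v(0, 3): B2/F3 TT untreated
  -> R3 @ bar 2 tick 1 v(2, 3): D4 above F3
  -> R3 @ bar 2 tick 2 v(2, 3): D4 above F3
  -> R3 @ bar 2 tick 3 v(2, 3): D4 above F3
  -> R3 @ bar 3 tick 0 v(1, 2): D4 above C4
  -> R3 @ bar 3 tick 0 v(2, 3): C4 above A3
  -> R4 @ bar 3 tick 0 v(0, 1): A2/D4 P4 untreated
  -> R3 @ bar 3 tick 1 v(1, 2): D4 above C4
  -> R3 @ bar 3 tick 1 v(2, 3): C4 above A3
  -> R3 @ bar 3 tick 2 v(1, 2): D4 above C4
  -> R3 @ bar 3 tick 2 v(2, 3): C4 above A3
  -> R3 @ bar 3 tick 3 v(1, 2): D4 above C4
  -> R3 @ bar 3 tick 3 v(2, 3): C4 above A3
  -> R1 @ bar 4 tick 0 v(0, 3): A2/A3 P8 -> G2/G3 P8 similar
  -> R2 @ bar 4 tick 0 v(0, 1): A2/D4 P4 -> G2/D3 P5 similar
  -> R4 @ bar 4 tick 0 v(0, 2): G2/F3 m7 untreated
  -> R1 @ bar 5 tick 0 v(0, 3): G2/G3 P8 -> D3/D4 P8 similar
  -> R3 @ bar 5 tick 0 v(2, 3): F4 above D4
  -> R8 @ bar 5 tick 0 v(0, 3): penult P8 not 3rd/6th
  -> R3 @ bar 5 tick 1 v(2, 3): F4 above D4
  -> R3 @ bar 5 tick 2 v(2, 3): F4 above D4
  -> R3 @ bar 5 tick 3 v(2, 3): F4 above D4
  -> R2 @ bar 6 tick 0 v(0, 1): D3/B3 M6 -> E3/E4 P8 similar
  -> R2 @ bar 6 tick 0 v(0, 2): D3/F4 m3 -> E3/B4 P5 similar
  -> R2 @ bar 6 tick 0 v(1, 2): B3/F4 TT -> E4/B4 P5 similar
  -> R3 @ bar 6 tick 0 v(2, 3): B4 above G4
  -> R7 @ bar 6 tick 0 v(2,): F4->B4 leap 6st
  -> R3 @ bar 6 tick 1 v(2, 3): B4 above G4
  -> R3 @ bar 6 tick 2 v(2, 3): B4 above G4
  -> R3 @ bar 6 tick 3 v(2, 3): B4 above G4
  -> R6 @ bar 6 tick 3 v(0, 3): closes on m3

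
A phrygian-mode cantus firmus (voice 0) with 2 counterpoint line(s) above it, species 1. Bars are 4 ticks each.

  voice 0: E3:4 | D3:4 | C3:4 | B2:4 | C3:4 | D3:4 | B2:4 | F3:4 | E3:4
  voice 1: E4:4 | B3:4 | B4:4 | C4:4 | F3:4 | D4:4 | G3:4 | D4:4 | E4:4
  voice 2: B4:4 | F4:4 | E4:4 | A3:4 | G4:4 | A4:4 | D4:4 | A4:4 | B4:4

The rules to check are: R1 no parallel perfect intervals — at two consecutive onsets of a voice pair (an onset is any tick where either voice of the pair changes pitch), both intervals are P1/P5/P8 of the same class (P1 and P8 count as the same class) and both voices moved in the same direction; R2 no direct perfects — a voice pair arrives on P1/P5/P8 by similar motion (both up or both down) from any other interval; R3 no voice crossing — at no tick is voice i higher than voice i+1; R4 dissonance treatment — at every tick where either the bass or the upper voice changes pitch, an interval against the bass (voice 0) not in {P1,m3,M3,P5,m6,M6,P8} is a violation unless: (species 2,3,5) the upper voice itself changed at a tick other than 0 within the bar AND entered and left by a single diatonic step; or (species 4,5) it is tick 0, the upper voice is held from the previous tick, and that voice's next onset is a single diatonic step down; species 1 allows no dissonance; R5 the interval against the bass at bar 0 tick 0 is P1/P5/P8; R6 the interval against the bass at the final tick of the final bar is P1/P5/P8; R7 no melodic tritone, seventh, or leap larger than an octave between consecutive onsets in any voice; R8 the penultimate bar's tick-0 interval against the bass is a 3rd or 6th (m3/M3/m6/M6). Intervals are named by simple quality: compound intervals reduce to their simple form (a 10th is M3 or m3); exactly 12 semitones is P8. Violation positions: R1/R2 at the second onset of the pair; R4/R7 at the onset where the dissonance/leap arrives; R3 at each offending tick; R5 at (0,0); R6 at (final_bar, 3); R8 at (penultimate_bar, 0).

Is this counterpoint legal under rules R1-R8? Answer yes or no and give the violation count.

bar 0: v0=E3 v1=E4 v2=B4 (P5)
bar 1: v0=D3 v1=B3 v2=F4 (m3)
bar 2: v0=C3 v1=B4 v2=E4 (M3)
bar 3: v0=B2 v1=C4 v2=A3 (m7)
bar 4: v0=C3 v1=F3 v2=G4 (P5)
bar 5: v0=D3 v1=D4 v2=A4 (P5)
bar 6: v0=B2 v1=G3 v2=D4 (m3)
bar 7: v0=F3 v1=D4 v2=A4 (M3)
bar 8: v0=E3 v1=E4 v2=B4 (P5)
  R7 @ bar1.0: B4->F4 leap 6st
  R3 @ bar2.0: B4 above E4
  R4 @ bar2.0: C3/B4 M7 untreated
  R3 @ bar2.1: B4 above E4
  R3 @ bar2.2: B4 above E4
  R3 @ bar2.3: B4 above E4
  R3 @ bar3.0: C4 above A3
  R4 @ bar3.0: B2/C4 m2 untreated
  R4 @ bar3.0: B2/A3 m7 untreated
  R7 @ bar3.0: B4->C4 leap 11st
  R3 @ bar3.1: C4 above A3
  R3 @ bar3.2: C4 above A3
  R3 @ bar3.3: C4 above A3
  R2 @ bar4.0: B2/A3 m7 -> C3/G4 P5 similar
  R4 @ bar4.0: C3/F3 P4 untreated
  R7 @ bar4.0: A3->G4 leap 10st
  R1 @ bar5.0: C3/G4 P5 -> D3/A4 P5 similar
  R2 @ bar5.0: C3/F3 P4 -> D3/D4 P8 similar
  R2 @ bar5.0: F3/G4 M2 -> D4/A4 P5 similar
  R1 @ bar6.0: D4/A4 P5 -> G3/D4 P5 similar
  R1 @ bar7.0: G3/D4 P5 -> D4/A4 P5 similar
  R7 @ bar7.0: B2->F3 leap 6st
  R1 @ bar8.0: D4/A4 P5 -> E4/B4 P5 similar

No (23 violations)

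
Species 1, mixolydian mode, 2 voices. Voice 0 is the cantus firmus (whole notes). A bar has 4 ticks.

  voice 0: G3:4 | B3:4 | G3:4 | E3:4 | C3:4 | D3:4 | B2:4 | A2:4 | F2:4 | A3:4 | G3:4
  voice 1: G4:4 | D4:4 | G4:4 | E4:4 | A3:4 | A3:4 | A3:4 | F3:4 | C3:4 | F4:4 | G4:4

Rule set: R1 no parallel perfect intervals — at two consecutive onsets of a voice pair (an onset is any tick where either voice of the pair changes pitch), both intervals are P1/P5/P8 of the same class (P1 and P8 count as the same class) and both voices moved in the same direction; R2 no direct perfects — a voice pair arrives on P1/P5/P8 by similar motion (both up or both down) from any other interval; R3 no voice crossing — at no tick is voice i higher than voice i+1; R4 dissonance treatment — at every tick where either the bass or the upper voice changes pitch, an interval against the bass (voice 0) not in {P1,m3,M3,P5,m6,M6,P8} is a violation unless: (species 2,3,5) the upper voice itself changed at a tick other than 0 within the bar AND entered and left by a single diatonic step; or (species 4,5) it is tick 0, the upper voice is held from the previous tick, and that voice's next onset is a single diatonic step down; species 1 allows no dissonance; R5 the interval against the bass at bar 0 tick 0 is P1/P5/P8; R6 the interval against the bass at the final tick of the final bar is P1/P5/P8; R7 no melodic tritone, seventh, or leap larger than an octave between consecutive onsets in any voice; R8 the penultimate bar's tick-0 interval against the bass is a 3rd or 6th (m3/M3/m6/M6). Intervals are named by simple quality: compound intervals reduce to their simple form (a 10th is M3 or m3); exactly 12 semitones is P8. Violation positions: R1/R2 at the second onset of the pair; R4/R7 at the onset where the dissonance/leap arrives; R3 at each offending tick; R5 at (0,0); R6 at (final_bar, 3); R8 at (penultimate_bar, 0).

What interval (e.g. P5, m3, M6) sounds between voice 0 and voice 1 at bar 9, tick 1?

voice 0=A3 voice 1=F4 -> m6

m6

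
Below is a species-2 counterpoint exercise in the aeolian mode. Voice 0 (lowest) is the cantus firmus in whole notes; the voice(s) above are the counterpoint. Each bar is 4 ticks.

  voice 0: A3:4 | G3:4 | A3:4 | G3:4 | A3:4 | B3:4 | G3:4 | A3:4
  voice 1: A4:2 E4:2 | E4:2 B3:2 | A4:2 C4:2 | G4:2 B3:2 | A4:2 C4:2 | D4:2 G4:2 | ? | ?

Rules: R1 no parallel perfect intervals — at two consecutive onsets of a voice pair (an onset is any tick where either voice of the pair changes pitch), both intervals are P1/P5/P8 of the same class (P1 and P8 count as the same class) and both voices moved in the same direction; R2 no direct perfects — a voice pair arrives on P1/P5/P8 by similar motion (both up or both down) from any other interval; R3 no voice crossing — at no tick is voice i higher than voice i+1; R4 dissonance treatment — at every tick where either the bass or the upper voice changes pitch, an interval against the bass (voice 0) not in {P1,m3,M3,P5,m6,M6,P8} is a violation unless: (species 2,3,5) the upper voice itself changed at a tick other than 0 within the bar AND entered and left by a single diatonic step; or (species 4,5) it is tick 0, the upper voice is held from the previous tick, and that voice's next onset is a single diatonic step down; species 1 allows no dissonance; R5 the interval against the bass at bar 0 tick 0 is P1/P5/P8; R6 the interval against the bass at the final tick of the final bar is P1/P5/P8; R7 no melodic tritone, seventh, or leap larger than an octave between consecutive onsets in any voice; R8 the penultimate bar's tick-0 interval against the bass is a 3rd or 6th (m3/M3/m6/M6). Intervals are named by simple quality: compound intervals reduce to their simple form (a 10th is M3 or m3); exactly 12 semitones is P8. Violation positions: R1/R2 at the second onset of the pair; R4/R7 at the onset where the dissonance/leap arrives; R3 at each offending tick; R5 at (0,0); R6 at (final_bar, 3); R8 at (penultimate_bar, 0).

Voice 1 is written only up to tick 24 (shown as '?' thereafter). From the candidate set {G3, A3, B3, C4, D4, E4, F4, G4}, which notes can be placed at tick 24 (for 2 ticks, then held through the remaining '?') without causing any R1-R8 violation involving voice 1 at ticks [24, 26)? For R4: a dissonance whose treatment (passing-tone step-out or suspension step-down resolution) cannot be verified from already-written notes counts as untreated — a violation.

G3: violates R2,R8
A3: violates R4,R7,R8
B3: legal
C4: violates R4,R8
D4: violates R2,R8
E4: legal
F4: violates R4,R8
G4: violates R8

{B3, E4}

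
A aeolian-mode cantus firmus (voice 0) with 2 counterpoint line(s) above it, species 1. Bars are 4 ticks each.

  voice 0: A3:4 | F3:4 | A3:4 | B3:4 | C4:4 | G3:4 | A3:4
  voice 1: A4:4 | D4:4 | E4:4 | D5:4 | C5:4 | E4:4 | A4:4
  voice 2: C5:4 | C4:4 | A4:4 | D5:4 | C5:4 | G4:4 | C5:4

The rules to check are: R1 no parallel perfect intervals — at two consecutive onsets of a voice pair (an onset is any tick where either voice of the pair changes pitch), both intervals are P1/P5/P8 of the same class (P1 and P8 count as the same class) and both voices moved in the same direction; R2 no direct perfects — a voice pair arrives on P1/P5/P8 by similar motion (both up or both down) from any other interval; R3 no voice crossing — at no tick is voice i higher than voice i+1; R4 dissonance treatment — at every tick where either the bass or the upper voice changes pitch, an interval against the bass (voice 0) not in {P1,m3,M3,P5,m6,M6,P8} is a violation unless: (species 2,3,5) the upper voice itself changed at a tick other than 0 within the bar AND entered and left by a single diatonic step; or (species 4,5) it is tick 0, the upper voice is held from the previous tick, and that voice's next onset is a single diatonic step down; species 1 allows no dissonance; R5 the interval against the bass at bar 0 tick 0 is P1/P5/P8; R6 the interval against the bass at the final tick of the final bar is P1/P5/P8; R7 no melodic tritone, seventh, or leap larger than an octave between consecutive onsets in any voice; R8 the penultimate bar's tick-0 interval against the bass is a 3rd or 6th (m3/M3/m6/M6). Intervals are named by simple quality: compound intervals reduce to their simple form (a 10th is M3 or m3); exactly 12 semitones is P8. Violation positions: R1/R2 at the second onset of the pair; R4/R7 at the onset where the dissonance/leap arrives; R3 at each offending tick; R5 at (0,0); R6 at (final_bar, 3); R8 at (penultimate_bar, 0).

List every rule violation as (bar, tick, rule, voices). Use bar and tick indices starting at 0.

bar 0: v0=A3 v1=A4 v2=C5 downbeat m3
bar 1: v0=F3 v1=D4 v2=C4 downbeat P5
bar 2: v0=A3 v1=E4 v2=A4 downbeat P8
bar 3: v0=B3 v1=D5 v2=D5 downbeat m3
bar 4: v0=C4 v1=C5 v2=C5 downbeat P8
bar 5: v0=G3 v1=E4 v2=G4 downbeat P8
bar 6: v0=A3 v1=A4 v2=C5 downbeat m3
  -> R5 @ bar 0 tick 0 v(0, 2): opens on m3
  -> R2 @ bar 1 tick 0 v(0, 2): A3/C5 m3 -> F3/C4 P5 similar
  -> R3 @ bar 1 tick 0 v(1, 2): D4 above C4
  -> R3 @ bar 1 tick 1 v(1, 2): D4 above C4
  -> R3 @ bar 1 tick 2 v(1, 2): D4 above C4
  -> R3 @ bar 1 tick 3 v(1, 2): D4 above C4
  -> R2 @ bar 2 tick 0 v(0, 1): F3/D4 M6 -> A3/E4 P5 similar
  -> R2 @ bar 2 tick 0 v(0, 2): F3/C4 P5 -> A3/A4 P8 similar
  -> R2 @ bar 3 tick 0 v(1, 2): E4/A4 P4 -> D5/D5 P1 similar
  -> R7 @ bar 3 tick 0 v(1,): E4->D5 leap 10st
  -> R1 @ bar 4 tick 0 v(1, 2): D5/D5 P1 -> C5/C5 P1 similar
  -> R1 @ bar 5 tick 0 v(0, 2): C4/C5 P8 -> G3/G4 P8 similar
  -> R8 @ bar 5 tick 0 v(0, 2): penult P8 not 3rd/6th
  -> R2 @ bar 6 tick 0 v(0, 1): G3/E4 M6 -> A3/A4 P8 similar
  -> R6 @ bar 6 tick 3 v(0, 2): closes on m3

(0, 0, R5, (0, 2))
(1, 0, R2, (0, 2))
(1, 0, R3, (1, 2))
(1, 1, R3, (1, 2))
(1, 2, R3, (1, 2))
(1, 3, R3, (1, 2))
(2, 0, R2, (0, 1))
(2, 0, R2, (0, 2))
(3, 0, R2, (1, 2))
(3, 0, R7, (1,))
(4, 0, R1, (1, 2))
(5, 0, R1, (0, 2))
(5, 0, R8, (0, 2))
(6, 0, R2, (0, 1))
(6, 3, R6, (0, 2))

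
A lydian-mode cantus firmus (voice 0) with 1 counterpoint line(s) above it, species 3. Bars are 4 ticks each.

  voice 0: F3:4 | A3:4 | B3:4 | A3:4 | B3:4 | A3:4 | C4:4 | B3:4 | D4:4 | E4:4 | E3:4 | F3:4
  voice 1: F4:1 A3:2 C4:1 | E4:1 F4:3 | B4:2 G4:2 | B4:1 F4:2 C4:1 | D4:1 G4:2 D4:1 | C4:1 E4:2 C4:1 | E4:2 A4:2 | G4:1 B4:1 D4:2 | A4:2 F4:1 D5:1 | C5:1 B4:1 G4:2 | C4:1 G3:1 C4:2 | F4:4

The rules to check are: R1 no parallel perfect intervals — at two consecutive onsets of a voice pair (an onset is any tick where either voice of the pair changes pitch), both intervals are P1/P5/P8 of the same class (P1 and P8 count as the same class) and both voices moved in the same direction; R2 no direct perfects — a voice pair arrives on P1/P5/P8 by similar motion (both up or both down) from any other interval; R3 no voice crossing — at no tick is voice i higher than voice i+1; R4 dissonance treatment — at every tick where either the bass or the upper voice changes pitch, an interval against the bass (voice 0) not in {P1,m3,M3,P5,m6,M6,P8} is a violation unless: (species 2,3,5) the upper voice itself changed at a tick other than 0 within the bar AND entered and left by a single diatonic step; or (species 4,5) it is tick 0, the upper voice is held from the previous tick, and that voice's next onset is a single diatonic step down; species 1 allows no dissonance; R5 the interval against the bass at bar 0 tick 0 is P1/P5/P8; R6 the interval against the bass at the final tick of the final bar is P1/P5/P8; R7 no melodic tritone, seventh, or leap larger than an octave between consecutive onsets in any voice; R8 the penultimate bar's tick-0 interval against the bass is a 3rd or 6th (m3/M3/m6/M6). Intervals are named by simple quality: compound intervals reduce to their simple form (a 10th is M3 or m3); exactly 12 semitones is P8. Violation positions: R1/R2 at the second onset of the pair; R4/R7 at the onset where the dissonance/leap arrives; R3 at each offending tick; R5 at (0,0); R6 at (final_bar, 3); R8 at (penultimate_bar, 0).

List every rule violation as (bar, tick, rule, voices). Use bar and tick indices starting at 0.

bar 0: v0=F3 v1=F4 downbeat P8
bar 1: v0=A3 v1=E4 downbeat P5
bar 2: v0=B3 v1=B4 downbeat P8
bar 3: v0=A3 v1=B4 downbeat M2
bar 4: v0=B3 v1=D4 downbeat m3
bar 5: v0=A3 v1=C4 downbeat m3
bar 6: v0=C4 v1=E4 downbeat M3
bar 7: v0=B3 v1=G4 downbeat m6
bar 8: v0=D4 v1=A4 downbeat P5
bar 9: v0=E4 v1=C5 downbeat m6
bar 10: v0=E3 v1=C4 downbeat m6
bar 11: v0=F3 v1=F4 downbeat P8
  -> R1 @ bar 1 tick 0 v(0, 1): F3/C4 P5 -> A3/E4 P5 similar
  -> R2 @ bar 2 tick 0 v(0, 1): A3/F4 m6 -> B3/B4 P8 similar
  -> R7 @ bar 2 tick 0 v(1,): F4->B4 leap 6st
  -> R4 @ bar 3 tick 0 v(0, 1): A3/B4 M2 untreated
  -> R7 @ bar 3 tick 1 v(1,): B4->F4 leap 6st
  -> R2 @ bar 8 tick 0 v(0, 1): B3/D4 m3 -> D4/A4 P5 similar
  -> R2 @ bar 11 tick 0 v(0, 1): E3/C4 m6 -> F3/F4 P8 similar

(1, 0, R1, (0, 1))
(2, 0, R2, (0, 1))
(2, 0, R7, (1,))
(3, 0, R4, (0, 1))
(3, 1, R7, (1,))
(8, 0, R2, (0, 1))
(11, 0, R2, (0, 1))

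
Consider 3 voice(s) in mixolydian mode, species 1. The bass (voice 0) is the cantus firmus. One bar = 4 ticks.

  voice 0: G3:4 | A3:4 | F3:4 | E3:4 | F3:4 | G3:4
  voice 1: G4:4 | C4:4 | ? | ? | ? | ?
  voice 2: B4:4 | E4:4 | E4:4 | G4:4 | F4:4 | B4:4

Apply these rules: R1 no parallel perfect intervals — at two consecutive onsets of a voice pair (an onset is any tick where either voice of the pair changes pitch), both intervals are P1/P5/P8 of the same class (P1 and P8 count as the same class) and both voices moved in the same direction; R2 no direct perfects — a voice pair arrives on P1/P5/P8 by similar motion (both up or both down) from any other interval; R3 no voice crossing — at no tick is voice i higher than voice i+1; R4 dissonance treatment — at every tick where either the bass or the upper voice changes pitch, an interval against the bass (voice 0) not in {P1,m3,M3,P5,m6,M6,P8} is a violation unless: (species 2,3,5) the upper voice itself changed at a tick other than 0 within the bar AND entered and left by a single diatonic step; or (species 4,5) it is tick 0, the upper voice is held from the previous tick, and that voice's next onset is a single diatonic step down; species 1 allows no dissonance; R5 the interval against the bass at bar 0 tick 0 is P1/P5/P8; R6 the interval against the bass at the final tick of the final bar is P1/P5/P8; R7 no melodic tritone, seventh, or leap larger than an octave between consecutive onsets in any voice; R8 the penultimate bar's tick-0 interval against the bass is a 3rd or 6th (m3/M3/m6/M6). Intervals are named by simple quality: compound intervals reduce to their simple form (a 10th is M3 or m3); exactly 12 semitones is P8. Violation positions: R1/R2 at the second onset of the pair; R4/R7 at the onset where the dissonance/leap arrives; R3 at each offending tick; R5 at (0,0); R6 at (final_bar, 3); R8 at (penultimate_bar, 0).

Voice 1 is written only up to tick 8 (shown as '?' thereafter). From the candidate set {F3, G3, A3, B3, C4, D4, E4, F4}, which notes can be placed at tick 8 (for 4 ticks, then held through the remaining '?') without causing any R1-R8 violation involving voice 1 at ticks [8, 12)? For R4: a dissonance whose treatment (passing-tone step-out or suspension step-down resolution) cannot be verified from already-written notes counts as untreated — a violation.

F3: violates R2
G3: violates R4
A3: legal
B3: violates R4
C4: legal
D4: legal
E4: violates R4
F4: violates R3

{A3, C4, D4}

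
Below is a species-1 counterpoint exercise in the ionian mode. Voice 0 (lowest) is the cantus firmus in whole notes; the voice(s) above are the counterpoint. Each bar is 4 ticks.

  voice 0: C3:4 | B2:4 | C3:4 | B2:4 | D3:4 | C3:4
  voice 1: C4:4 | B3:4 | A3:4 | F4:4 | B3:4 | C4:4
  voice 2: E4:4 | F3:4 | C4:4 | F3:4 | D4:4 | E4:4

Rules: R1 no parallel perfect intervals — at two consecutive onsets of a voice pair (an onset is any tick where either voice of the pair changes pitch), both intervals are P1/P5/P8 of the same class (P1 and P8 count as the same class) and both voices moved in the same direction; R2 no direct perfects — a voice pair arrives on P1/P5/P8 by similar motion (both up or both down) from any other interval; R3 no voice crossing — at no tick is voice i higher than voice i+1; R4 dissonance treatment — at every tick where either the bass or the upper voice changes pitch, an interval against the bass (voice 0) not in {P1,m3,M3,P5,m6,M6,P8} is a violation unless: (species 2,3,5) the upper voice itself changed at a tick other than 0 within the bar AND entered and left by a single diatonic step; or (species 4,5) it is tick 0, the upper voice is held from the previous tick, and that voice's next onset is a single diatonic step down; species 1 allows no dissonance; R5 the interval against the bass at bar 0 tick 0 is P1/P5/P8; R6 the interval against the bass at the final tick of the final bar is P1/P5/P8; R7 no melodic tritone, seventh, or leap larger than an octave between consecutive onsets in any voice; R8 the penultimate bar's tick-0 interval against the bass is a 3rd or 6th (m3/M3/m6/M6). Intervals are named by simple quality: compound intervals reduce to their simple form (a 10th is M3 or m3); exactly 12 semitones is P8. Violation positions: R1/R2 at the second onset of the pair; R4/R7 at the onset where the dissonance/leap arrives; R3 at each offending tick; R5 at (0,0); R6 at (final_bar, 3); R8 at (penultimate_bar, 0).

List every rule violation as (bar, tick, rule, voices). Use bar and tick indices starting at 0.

(0, 0, R5, (0, 2))
(1, 0, R1, (0, 1))
(1, 0, R3, (1, 2))
(1, 0, R4, (0, 2))
(1, 0, R7, (2,))
(1, 1, R3, (1, 2))
(1, 2, R3, (1, 2))
(1, 3, R3, (1, 2))
(2, 0, R2, (0, 2))
(3, 0, R3, (1, 2))
(3, 0, R4, (0, 1))
(3, 0, R4, (0, 2))
(3, 1, R3, (1, 2))
(3, 2, R3, (1, 2))
(3, 3, R3, (1, 2))
(4, 0, R2, (0, 2))
(4, 0, R7, (1,))
(4, 0, R8, (0, 2))
(5, 3, R6, (0, 2))

bar 0: v0=C3 v1=C4 v2=E4 downbeat M3
bar 1: v0=B2 v1=B3 v2=F3 downbeat TT
bar 2: v0=C3 v1=A3 v2=C4 downbeat P8
bar 3: v0=B2 v1=F4 v2=F3 downbeat TT
bar 4: v0=D3 v1=B3 v2=D4 downbeat P8
bar 5: v0=C3 v1=C4 v2=E4 downbeat M3
  -> R5 @ bar 0 tick 0 v(0, 2): opens on M3
  -> R1 @ bar 1 tick 0 v(0, 1): C3/C4 P8 -> B2/B3 P8 similar
  -> R3 @ bar 1 tick 0 v(1, 2): B3 above F3
  -> R4 @ bar 1 tick 0 v(0, 2): B2/F3 TT untreated
  -> R7 @ bar 1 tick 0 v(2,): E4->F3 leap 11st
  -> R3 @ bar 1 tick 1 v(1, 2): B3 above F3
  -> R3 @ bar 1 tick 2 v(1, 2): B3 above F3
  -> R3 @ bar 1 tick 3 v(1, 2): B3 above F3
  -> R2 @ bar 2 tick 0 v(0, 2): B2/F3 TT -> C3/C4 P8 similar
  -> R3 @ bar 3 tick 0 v(1, 2): F4 above F3
  -> R4 @ bar 3 tick 0 v(0, 1): B2/F4 TT untreated
  -> R4 @ bar 3 tick 0 v(0, 2): B2/F3 TT untreated
  -> R3 @ bar 3 tick 1 v(1, 2): F4 above F3
  -> R3 @ bar 3 tick 2 v(1, 2): F4 above F3
  -> R3 @ bar 3 tick 3 v(1, 2): F4 above F3
  -> R2 @ bar 4 tick 0 v(0, 2): B2/F3 TT -> D3/D4 P8 similar
  -> R7 @ bar 4 tick 0 v(1,): F4->B3 leap 6st
  -> R8 @ bar 4 tick 0 v(0, 2): penult P8 not 3rd/6th
  -> R6 @ bar 5 tick 3 v(0, 2): closes on M3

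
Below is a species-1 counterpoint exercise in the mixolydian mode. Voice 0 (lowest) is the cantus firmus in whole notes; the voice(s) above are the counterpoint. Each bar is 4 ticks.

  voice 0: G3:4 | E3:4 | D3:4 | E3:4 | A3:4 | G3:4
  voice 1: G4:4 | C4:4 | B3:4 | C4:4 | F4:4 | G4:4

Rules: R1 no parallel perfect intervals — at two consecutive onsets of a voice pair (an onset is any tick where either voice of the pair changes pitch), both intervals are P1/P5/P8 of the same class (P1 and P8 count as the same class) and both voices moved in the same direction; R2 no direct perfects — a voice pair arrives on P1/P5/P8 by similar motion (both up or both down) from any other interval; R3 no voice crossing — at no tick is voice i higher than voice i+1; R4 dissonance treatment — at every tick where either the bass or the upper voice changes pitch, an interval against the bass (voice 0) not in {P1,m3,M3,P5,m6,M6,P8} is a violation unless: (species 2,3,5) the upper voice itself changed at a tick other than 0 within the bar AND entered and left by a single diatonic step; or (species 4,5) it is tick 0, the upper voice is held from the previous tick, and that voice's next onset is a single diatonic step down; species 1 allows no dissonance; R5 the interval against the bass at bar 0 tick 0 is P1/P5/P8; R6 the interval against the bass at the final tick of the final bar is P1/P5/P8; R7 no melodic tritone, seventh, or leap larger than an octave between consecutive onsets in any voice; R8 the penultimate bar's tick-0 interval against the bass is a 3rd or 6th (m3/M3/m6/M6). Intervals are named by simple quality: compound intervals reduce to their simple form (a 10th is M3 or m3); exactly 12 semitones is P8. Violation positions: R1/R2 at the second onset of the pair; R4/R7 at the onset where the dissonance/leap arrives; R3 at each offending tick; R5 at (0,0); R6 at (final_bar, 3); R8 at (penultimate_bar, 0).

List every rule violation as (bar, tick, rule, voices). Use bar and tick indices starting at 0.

bar 0: v0=G3 v1=G4 downbeat P8
bar 1: v0=E3 v1=C4 downbeat m6
bar 2: v0=D3 v1=B3 downbeat M6
bar 3: v0=E3 v1=C4 downbeat m6
bar 4: v0=A3 v1=F4 downbeat m6
bar 5: v0=G3 v1=G4 downbeat P8

No violations across 6 bars (G3..G3 vs G4..G4).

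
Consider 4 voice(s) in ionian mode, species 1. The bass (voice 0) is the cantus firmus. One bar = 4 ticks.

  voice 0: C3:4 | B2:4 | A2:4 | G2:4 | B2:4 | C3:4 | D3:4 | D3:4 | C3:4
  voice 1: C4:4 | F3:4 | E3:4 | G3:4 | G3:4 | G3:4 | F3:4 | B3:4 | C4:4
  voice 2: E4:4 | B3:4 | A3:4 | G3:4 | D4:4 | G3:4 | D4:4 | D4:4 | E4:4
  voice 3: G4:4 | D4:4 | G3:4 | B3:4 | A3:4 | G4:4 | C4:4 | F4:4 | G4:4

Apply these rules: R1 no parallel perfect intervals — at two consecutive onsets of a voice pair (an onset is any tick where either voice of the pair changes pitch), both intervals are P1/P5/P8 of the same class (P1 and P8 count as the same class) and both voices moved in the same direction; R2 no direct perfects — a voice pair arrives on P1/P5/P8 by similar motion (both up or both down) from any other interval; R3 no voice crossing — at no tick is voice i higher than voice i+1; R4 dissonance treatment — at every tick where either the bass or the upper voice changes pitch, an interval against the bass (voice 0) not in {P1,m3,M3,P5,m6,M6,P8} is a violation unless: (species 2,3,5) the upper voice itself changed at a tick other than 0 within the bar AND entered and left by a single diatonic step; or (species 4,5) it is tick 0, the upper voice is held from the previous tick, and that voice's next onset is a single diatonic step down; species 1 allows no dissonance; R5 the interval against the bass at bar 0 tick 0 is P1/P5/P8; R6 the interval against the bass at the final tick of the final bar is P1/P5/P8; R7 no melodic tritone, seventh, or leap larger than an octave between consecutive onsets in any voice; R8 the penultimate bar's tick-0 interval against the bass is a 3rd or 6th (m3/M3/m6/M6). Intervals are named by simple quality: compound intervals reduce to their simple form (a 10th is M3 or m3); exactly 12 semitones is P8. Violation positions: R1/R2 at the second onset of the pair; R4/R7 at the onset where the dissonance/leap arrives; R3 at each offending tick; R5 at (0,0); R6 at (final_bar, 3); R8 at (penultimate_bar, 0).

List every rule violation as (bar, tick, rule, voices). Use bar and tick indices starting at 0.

(0, 0, R5, (0, 2))
(1, 0, R2, (0, 2))
(1, 0, R4, (0, 1))
(2, 0, R1, (0, 2))
(2, 0, R2, (0, 1))
(2, 0, R3, (2, 3))
(2, 0, R4, (0, 3))
(2, 1, R3, (2, 3))
(2, 2, R3, (2, 3))
(2, 3, R3, (2, 3))
(3, 0, R1, (0, 2))
(4, 0, R3, (2, 3))
(4, 0, R4, (0, 3))
(4, 1, R3, (2, 3))
(4, 2, R3, (2, 3))
(4, 3, R3, (2, 3))
(5, 0, R2, (0, 3))
(5, 0, R7, (3,))
(6, 0, R2, (0, 2))
(6, 0, R2, (1, 3))
(6, 0, R3, (2, 3))
(6, 0, R4, (0, 3))
(6, 1, R3, (2, 3))
(6, 2, R3, (2, 3))
(6, 3, R3, (2, 3))
(7, 0, R7, (1,))
(7, 0, R8, (0, 2))
(8, 0, R2, (1, 3))
(8, 3, R6, (0, 2))

bar 0: v0=C3 v1=C4 v2=E4 v3=G4 downbeat P5
bar 1: v0=B2 v1=F3 v2=B3 v3=D4 downbeat m3
bar 2: v0=A2 v1=E3 v2=A3 v3=G3 downbeat m7
bar 3: v0=G2 v1=G3 v2=G3 v3=B3 downbeat M3
bar 4: v0=B2 v1=G3 v2=D4 v3=A3 downbeat m7
bar 5: v0=C3 v1=G3 v2=G3 v3=G4 downbeat P5
bar 6: v0=D3 v1=F3 v2=D4 v3=C4 downbeat m7
bar 7: v0=D3 v1=B3 v2=D4 v3=F4 downbeat m3
bar 8: v0=C3 v1=C4 v2=E4 v3=G4 downbeat P5
  -> R5 @ bar 0 tick 0 v(0, 2): opens on M3
  -> R2 @ bar 1 tick 0 v(0, 2): C3/E4 M3 -> B2/B3 P8 similar
  -> R4 @ bar 1 tick 0 v(0, 1): B2/F3 TT untreated
  -> R1 @ bar 2 tick 0 v(0, 2): B2/B3 P8 -> A2/A3 P8 similar
  -> R2 @ bar 2 tick 0 v(0, 1): B2/F3 TT -> A2/E3 P5 similar
  -> R3 @ bar 2 tick 0 v(2, 3): A3 above G3
  -> R4 @ bar 2 tick 0 v(0, 3): A2/G3 m7 untreated
  -> R3 @ bar 2 tick 1 v(2, 3): A3 above G3
  -> R3 @ bar 2 tick 2 v(2, 3): A3 above G3
  -> R3 @ bar 2 tick 3 v(2, 3): A3 above G3
  -> R1 @ bar 3 tick 0 v(0, 2): A2/A3 P8 -> G2/G3 P8 similar
  -> R3 @ bar 4 tick 0 v(2, 3): D4 above A3
  -> R4 @ bar 4 tick 0 v(0, 3): B2/A3 m7 untreated
  -> R3 @ bar 4 tick 1 v(2, 3): D4 above A3
  -> R3 @ bar 4 tick 2 v(2, 3): D4 above A3
  -> R3 @ bar 4 tick 3 v(2, 3): D4 above A3
  -> R2 @ bar 5 tick 0 v(0, 3): B2/A3 m7 -> C3/G4 P5 similar
  -> R7 @ bar 5 tick 0 v(3,): A3->G4 leap 10st
  -> R2 @ bar 6 tick 0 v(0, 2): C3/G3 P5 -> D3/D4 P8 similar
  -> R2 @ bar 6 tick 0 v(1, 3): G3/G4 P8 -> F3/C4 P5 similar
  -> R3 @ bar 6 tick 0 v(2, 3): D4 above C4
  -> R4 @ bar 6 tick 0 v(0, 3): D3/C4 m7 untreated
  -> R3 @ bar 6 tick 1 v(2, 3): D4 above C4
  -> R3 @ bar 6 tick 2 v(2, 3): D4 above C4
  -> R3 @ bar 6 tick 3 v(2, 3): D4 above C4
  -> R7 @ bar 7 tick 0 v(1,): F3->B3 leap 6st
  -> R8 @ bar 7 tick 0 v(0, 2): penult P8 not 3rd/6th
  -> R2 @ bar 8 tick 0 v(1, 3): B3/F4 TT -> C4/G4 P5 similar
  -> R6 @ bar 8 tick 3 v(0, 2): closes on M3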